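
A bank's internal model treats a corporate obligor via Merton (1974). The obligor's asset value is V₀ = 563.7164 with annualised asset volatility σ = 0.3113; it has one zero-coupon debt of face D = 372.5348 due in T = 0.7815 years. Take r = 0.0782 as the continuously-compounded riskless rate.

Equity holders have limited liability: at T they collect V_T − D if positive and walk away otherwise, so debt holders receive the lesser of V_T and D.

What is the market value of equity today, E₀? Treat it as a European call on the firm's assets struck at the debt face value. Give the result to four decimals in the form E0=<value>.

E0=215.3444

d₁ = [ln(V₀/D) + (r + σ²/2)T] / (σ√T)
   = [ln(563.7164/372.5348) + (0.0782 + 0.5·0.3113²)·0.7815] / (0.3113·√0.7815)
   = [0.414221 + 0.098980] / 0.275197 = 1.864849
d₂ = d₁ − σ√T = 1.864849 − 0.275197 = 1.589652
N(d₁) = 0.968899,  N(d₂) = 0.944043,  e^(−rT) = 0.940717
E₀ = V₀·N(d₁) − D·e^(−rT)·N(d₂)
   = 563.7164·0.968899 − 372.5348·0.940717·0.944043 = 215.344389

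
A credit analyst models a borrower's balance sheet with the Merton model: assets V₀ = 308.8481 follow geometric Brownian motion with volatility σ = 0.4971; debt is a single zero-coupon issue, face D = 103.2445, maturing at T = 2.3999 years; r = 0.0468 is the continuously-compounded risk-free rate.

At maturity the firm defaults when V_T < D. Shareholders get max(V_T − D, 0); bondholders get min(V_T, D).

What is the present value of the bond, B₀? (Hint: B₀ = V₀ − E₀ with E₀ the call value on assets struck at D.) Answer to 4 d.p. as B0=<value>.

d₁ = [ln(V₀/D) + (r + σ²/2)T] / (σ√T)
   = [ln(308.8481/103.2445) + (0.0468 + 0.5·0.4971²)·2.3999] / (0.4971·√2.3999)
   = [1.095750 + 0.408833] / 0.770088 = 1.953780
d₂ = d₁ − σ√T = 1.953780 − 0.770088 = 1.183692
N(d₁) = 0.974636,  N(d₂) = 0.881733,  e^(−rT) = 0.893762
E₀ = V₀·N(d₁) − D·e^(−rT)·N(d₂)
   = 308.8481·0.974636 − 103.2445·0.893762·0.881733 = 219.651800
B₀ = V₀ − E₀ = 308.8481 − 219.651800 = 89.196300

B0=89.1963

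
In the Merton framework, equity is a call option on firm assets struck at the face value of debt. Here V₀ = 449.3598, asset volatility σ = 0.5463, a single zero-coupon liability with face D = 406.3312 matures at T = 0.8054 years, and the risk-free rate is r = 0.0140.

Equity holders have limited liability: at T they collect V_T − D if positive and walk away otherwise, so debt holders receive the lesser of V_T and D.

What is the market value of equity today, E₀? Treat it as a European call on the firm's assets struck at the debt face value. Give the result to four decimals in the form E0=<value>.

d₁ = [ln(V₀/D) + (r + σ²/2)T] / (σ√T)
   = [ln(449.3598/406.3312) + (0.0140 + 0.5·0.5463²)·0.8054] / (0.5463·√0.8054)
   = [0.100655 + 0.131459] / 0.490272 = 0.473440
d₂ = d₁ − σ√T = 0.473440 − 0.490272 = -0.016832
N(d₁) = 0.682050,  N(d₂) = 0.493285,  e^(−rT) = 0.988788
E₀ = V₀·N(d₁) − D·e^(−rT)·N(d₂)
   = 449.3598·0.682050 − 406.3312·0.988788·0.493285 = 108.296135

E0=108.2961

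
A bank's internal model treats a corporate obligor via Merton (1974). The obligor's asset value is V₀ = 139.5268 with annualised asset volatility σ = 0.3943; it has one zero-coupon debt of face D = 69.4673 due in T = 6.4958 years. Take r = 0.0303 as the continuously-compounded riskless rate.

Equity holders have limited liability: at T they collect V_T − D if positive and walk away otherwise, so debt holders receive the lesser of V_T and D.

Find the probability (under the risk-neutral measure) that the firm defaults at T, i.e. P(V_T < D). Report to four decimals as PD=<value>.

d₁ = [ln(V₀/D) + (r + σ²/2)T] / (σ√T)
   = [ln(139.5268/69.4673) + (0.0303 + 0.5·0.3943²)·6.4958] / (0.3943·√6.4958)
   = [0.697401 + 0.701782] / 1.004947 = 1.392295
d₂ = d₁ − σ√T = 1.392295 − 1.004947 = 0.387348
risk-neutral PD = N(−d₂) = N(-0.387348) = 0.349249

PD=0.3492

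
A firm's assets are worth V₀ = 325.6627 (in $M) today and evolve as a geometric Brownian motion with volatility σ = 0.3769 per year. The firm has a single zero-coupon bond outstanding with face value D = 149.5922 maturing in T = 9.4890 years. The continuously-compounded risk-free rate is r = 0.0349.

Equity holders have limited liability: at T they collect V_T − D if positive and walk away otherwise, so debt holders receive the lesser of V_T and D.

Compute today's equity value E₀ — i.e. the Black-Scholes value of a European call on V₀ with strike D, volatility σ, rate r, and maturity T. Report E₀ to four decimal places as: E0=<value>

E0=235.9728

d₁ = [ln(V₀/D) + (r + σ²/2)T] / (σ√T)
   = [ln(325.6627/149.5922) + (0.0349 + 0.5·0.3769²)·9.4890] / (0.3769·√9.4890)
   = [0.777949 + 1.005139] / 1.161011 = 1.535807
d₂ = d₁ − σ√T = 1.535807 − 1.161011 = 0.374796
N(d₁) = 0.937707,  N(d₂) = 0.646094,  e^(−rT) = 0.718086
E₀ = V₀·N(d₁) − D·e^(−rT)·N(d₂)
   = 325.6627·0.937707 − 149.5922·0.718086·0.646094 = 235.972804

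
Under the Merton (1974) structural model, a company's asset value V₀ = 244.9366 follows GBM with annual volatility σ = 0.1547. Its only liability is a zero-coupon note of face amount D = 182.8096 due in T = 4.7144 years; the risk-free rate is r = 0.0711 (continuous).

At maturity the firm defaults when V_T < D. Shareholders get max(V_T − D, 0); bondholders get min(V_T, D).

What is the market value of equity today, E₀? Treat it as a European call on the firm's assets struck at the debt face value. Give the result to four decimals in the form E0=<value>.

d₁ = [ln(V₀/D) + (r + σ²/2)T] / (σ√T)
   = [ln(244.9366/182.8096) + (0.0711 + 0.5·0.1547²)·4.7144] / (0.1547·√4.7144)
   = [0.292554 + 0.391607] / 0.335895 = 2.036829
d₂ = d₁ − σ√T = 2.036829 − 0.335895 = 1.700934
N(d₁) = 0.979166,  N(d₂) = 0.955522,  e^(−rT) = 0.715199
E₀ = V₀·N(d₁) − D·e^(−rT)·N(d₂)
   = 244.9366·0.979166 − 182.8096·0.715199·0.955522 = 114.903618

E0=114.9036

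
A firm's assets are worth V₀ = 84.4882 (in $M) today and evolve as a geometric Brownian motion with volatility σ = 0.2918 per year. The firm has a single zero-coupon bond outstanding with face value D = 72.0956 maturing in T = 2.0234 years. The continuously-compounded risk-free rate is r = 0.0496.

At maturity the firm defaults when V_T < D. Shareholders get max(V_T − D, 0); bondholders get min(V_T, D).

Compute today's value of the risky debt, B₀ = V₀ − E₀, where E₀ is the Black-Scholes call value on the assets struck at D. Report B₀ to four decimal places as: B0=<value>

B0=60.2721

d₁ = [ln(V₀/D) + (r + σ²/2)T] / (σ√T)
   = [ln(84.4882/72.0956) + (0.0496 + 0.5·0.2918²)·2.0234] / (0.2918·√2.0234)
   = [0.158619 + 0.186504] / 0.415075 = 0.831472
d₂ = d₁ − σ√T = 0.831472 − 0.415075 = 0.416398
N(d₁) = 0.797147,  N(d₂) = 0.661440,  e^(−rT) = 0.904511
E₀ = V₀·N(d₁) − D·e^(−rT)·N(d₂)
   = 84.4882·0.797147 − 72.0956·0.904511·0.661440 = 24.216101
B₀ = V₀ − E₀ = 84.4882 − 24.216101 = 60.272099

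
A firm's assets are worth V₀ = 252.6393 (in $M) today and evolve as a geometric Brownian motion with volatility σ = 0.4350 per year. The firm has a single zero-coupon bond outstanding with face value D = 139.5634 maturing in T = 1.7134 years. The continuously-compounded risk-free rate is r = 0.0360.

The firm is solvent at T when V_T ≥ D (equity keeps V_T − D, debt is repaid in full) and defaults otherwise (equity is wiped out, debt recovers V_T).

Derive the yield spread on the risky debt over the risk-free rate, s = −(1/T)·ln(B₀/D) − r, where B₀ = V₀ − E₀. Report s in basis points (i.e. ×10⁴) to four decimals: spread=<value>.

d₁ = [ln(V₀/D) + (r + σ²/2)T] / (σ√T)
   = [ln(252.6393/139.5634) + (0.0360 + 0.5·0.4350²)·1.7134] / (0.4350·√1.7134)
   = [0.593444 + 0.223791] / 0.569402 = 1.435253
d₂ = d₁ − σ√T = 1.435253 − 0.569402 = 0.865851
N(d₁) = 0.924392,  N(d₂) = 0.806714,  e^(−rT) = 0.940181
E₀ = V₀·N(d₁) − D·e^(−rT)·N(d₂)
   = 252.6393·0.924392 − 139.5634·0.940181·0.806714 = 127.684936
B₀ = V₀ − E₀ = 252.6393 − 127.684936 = 124.954364
spread = −(1/T)·ln(B₀/D) − r = −(1/1.7134)·ln(124.954364/139.5634) − 0.0360 = 0.02853274
in basis points: 0.02853274 × 10⁴ = 285.3274 bp

spread=285.3274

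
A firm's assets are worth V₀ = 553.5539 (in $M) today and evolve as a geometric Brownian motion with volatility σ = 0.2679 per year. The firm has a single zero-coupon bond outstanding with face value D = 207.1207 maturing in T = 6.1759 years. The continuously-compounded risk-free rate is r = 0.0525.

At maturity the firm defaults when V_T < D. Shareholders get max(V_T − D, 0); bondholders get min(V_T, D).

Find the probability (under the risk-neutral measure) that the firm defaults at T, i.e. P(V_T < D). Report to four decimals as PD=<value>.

d₁ = [ln(V₀/D) + (r + σ²/2)T] / (σ√T)
   = [ln(553.5539/207.1207) + (0.0525 + 0.5·0.2679²)·6.1759] / (0.2679·√6.1759)
   = [0.983057 + 0.545858] / 0.665768 = 2.296469
d₂ = d₁ − σ√T = 2.296469 − 0.665768 = 1.630702
risk-neutral PD = N(−d₂) = N(-1.630702) = 0.051477

PD=0.0515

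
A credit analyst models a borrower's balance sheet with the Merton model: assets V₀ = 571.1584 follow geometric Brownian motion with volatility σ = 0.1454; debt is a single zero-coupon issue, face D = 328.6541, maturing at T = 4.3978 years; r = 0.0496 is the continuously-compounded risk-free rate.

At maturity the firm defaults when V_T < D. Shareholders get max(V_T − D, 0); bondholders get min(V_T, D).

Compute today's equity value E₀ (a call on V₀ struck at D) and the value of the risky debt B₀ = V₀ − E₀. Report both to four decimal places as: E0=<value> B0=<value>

E0=307.1295 B0=264.0289

d₁ = [ln(V₀/D) + (r + σ²/2)T] / (σ√T)
   = [ln(571.1584/328.6541) + (0.0496 + 0.5·0.1454²)·4.3978] / (0.1454·√4.3978)
   = [0.552661 + 0.264618] / 0.304917 = 2.680329
d₂ = d₁ − σ√T = 2.680329 − 0.304917 = 2.375412
N(d₁) = 0.996323,  N(d₂) = 0.991235,  e^(−rT) = 0.804020
E₀ = V₀·N(d₁) − D·e^(−rT)·N(d₂)
   = 571.1584·0.996323 − 328.6541·0.804020·0.991235 = 307.129456
B₀ = V₀ − E₀ = 571.1584 − 307.129456 = 264.028944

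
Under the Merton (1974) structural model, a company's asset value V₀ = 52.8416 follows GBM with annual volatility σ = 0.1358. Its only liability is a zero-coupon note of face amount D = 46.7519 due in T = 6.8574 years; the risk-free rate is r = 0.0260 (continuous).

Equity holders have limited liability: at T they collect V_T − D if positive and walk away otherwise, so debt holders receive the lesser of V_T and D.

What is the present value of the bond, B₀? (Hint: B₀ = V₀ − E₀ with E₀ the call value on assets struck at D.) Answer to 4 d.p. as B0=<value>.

B0=37.3423

d₁ = [ln(V₀/D) + (r + σ²/2)T] / (σ√T)
   = [ln(52.8416/46.7519) + (0.0260 + 0.5·0.1358²)·6.8574] / (0.1358·√6.8574)
   = [0.122444 + 0.241523] / 0.355615 = 1.023488
d₂ = d₁ − σ√T = 1.023488 − 0.355615 = 0.667873
N(d₁) = 0.846961,  N(d₂) = 0.747893,  e^(−rT) = 0.836698
E₀ = V₀·N(d₁) − D·e^(−rT)·N(d₂)
   = 52.8416·0.846961 − 46.7519·0.836698·0.747893 = 15.499317
B₀ = V₀ − E₀ = 52.8416 − 15.499317 = 37.342283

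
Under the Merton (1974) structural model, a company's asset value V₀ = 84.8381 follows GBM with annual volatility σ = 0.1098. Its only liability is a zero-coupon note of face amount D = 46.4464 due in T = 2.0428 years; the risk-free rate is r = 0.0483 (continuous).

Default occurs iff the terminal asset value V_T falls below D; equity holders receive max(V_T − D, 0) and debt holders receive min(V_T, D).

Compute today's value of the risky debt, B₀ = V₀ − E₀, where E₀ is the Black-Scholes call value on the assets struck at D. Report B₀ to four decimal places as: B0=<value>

d₁ = [ln(V₀/D) + (r + σ²/2)T] / (σ√T)
   = [ln(84.8381/46.4464) + (0.0483 + 0.5·0.1098²)·2.0428] / (0.1098·√2.0428)
   = [0.602446 + 0.110981] / 0.156933 = 4.546051
d₂ = d₁ − σ√T = 4.546051 − 0.156933 = 4.389118
N(d₁) = 0.999997,  N(d₂) = 0.999994,  e^(−rT) = 0.906044
E₀ = V₀·N(d₁) − D·e^(−rT)·N(d₂)
   = 84.8381·0.999997 − 46.4464·0.906044·0.999994 = 42.755618
B₀ = V₀ − E₀ = 84.8381 − 42.755618 = 42.082482

B0=42.0825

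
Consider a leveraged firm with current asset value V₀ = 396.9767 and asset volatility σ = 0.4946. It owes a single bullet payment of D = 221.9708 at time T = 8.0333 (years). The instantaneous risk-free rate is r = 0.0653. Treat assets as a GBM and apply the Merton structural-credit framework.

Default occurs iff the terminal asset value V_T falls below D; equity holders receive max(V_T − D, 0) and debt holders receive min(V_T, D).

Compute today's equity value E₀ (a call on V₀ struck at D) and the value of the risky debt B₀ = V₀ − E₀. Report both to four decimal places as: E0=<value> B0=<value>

d₁ = [ln(V₀/D) + (r + σ²/2)T] / (σ√T)
   = [ln(396.9767/221.9708) + (0.0653 + 0.5·0.4946²)·8.0333] / (0.4946·√8.0333)
   = [0.581332 + 1.507164] / 1.401849 = 1.489816
d₂ = d₁ − σ√T = 1.489816 − 1.401849 = 0.087967
N(d₁) = 0.931864,  N(d₂) = 0.535049,  e^(−rT) = 0.591807
E₀ = V₀·N(d₁) − D·e^(−rT)·N(d₂)
   = 396.9767·0.931864 − 221.9708·0.591807·0.535049 = 299.642085
B₀ = V₀ − E₀ = 396.9767 − 299.642085 = 97.334615

E0=299.6421 B0=97.3346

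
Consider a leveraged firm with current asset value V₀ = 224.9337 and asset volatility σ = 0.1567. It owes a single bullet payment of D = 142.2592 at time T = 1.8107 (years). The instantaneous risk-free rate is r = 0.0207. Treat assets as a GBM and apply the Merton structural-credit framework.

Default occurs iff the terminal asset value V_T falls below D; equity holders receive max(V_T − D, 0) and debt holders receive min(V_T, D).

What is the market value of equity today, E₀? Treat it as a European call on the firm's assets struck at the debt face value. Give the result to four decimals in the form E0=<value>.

E0=88.0241

d₁ = [ln(V₀/D) + (r + σ²/2)T] / (σ√T)
   = [ln(224.9337/142.2592) + (0.0207 + 0.5·0.1567²)·1.8107] / (0.1567·√1.8107)
   = [0.458155 + 0.059712] / 0.210859 = 2.455988
d₂ = d₁ − σ√T = 2.455988 − 0.210859 = 2.245129
N(d₁) = 0.992975,  N(d₂) = 0.987620,  e^(−rT) = 0.963212
E₀ = V₀·N(d₁) − D·e^(−rT)·N(d₂)
   = 224.9337·0.992975 − 142.2592·0.963212·0.987620 = 88.024131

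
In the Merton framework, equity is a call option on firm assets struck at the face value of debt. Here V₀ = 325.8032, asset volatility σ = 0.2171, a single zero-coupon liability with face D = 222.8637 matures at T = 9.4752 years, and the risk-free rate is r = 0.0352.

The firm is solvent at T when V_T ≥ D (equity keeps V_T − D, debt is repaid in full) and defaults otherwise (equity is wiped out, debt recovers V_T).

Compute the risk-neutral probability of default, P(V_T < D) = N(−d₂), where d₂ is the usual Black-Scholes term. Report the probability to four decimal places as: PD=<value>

PD=0.2317

d₁ = [ln(V₀/D) + (r + σ²/2)T] / (σ√T)
   = [ln(325.8032/222.8637) + (0.0352 + 0.5·0.2171²)·9.4752] / (0.2171·√9.4752)
   = [0.379733 + 0.556822] / 0.668273 = 1.401455
d₂ = d₁ − σ√T = 1.401455 − 0.668273 = 0.733182
risk-neutral PD = N(−d₂) = N(-0.733182) = 0.231724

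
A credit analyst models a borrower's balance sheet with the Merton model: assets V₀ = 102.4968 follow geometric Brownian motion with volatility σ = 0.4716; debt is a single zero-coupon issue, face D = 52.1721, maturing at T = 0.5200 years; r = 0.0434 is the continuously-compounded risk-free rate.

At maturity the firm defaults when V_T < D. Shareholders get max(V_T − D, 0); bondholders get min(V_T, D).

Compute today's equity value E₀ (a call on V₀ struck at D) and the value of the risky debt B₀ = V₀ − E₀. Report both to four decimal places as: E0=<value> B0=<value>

d₁ = [ln(V₀/D) + (r + σ²/2)T] / (σ√T)
   = [ln(102.4968/52.1721) + (0.0434 + 0.5·0.4716²)·0.5200] / (0.4716·√0.5200)
   = [0.675284 + 0.080394] / 0.340076 = 2.222087
d₂ = d₁ − σ√T = 2.222087 − 0.340076 = 1.882011
N(d₁) = 0.986861,  N(d₂) = 0.970083,  e^(−rT) = 0.977685
E₀ = V₀·N(d₁) − D·e^(−rT)·N(d₂)
   = 102.4968·0.986861 − 52.1721·0.977685·0.970083 = 51.668272
B₀ = V₀ − E₀ = 102.4968 − 51.668272 = 50.828528

E0=51.6683 B0=50.8285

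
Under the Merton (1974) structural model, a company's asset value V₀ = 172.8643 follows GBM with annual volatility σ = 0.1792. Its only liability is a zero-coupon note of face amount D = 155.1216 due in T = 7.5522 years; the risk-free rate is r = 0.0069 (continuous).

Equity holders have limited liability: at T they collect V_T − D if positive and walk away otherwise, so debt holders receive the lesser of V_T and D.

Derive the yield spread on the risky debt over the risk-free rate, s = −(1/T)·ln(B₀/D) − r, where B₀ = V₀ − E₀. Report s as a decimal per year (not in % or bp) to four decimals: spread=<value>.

spread=0.0192

d₁ = [ln(V₀/D) + (r + σ²/2)T] / (σ√T)
   = [ln(172.8643/155.1216) + (0.0069 + 0.5·0.1792²)·7.5522] / (0.1792·√7.5522)
   = [0.108298 + 0.173371] / 0.492464 = 0.571957
d₂ = d₁ − σ√T = 0.571957 − 0.492464 = 0.079492
N(d₁) = 0.716324,  N(d₂) = 0.531680,  e^(−rT) = 0.949224
E₀ = V₀·N(d₁) − D·e^(−rT)·N(d₂)
   = 172.8643·0.716324 − 155.1216·0.949224·0.531680 = 45.539656
B₀ = V₀ − E₀ = 172.8643 − 45.539656 = 127.324644
spread = −(1/T)·ln(B₀/D) − r = −(1/7.5522)·ln(127.324644/155.1216) − 0.0069 = 0.01924725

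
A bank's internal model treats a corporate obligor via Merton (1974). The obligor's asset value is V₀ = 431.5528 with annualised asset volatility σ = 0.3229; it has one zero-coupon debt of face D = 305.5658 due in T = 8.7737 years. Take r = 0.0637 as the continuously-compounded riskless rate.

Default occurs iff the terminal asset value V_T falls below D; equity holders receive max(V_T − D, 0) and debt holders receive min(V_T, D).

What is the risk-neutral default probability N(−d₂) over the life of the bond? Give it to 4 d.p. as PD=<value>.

d₁ = [ln(V₀/D) + (r + σ²/2)T] / (σ√T)
   = [ln(431.5528/305.5658) + (0.0637 + 0.5·0.3229²)·8.7737] / (0.3229·√8.7737)
   = [0.345225 + 1.016277] / 0.956444 = 1.423504
d₂ = d₁ − σ√T = 1.423504 − 0.956444 = 0.467060
risk-neutral PD = N(−d₂) = N(-0.467060) = 0.320228

PD=0.3202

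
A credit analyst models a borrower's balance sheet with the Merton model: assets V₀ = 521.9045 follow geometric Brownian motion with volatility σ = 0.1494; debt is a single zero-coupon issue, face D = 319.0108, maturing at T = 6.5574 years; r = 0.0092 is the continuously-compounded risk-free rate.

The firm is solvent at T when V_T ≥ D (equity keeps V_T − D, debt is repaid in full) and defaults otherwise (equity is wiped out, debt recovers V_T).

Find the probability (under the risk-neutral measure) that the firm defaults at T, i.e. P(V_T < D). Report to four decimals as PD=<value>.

d₁ = [ln(V₀/D) + (r + σ²/2)T] / (σ√T)
   = [ln(521.9045/319.0108) + (0.0092 + 0.5·0.1494²)·6.5574] / (0.1494·√6.5574)
   = [0.492260 + 0.133510] / 0.382575 = 1.635679
d₂ = d₁ − σ√T = 1.635679 − 0.382575 = 1.253104
risk-neutral PD = N(−d₂) = N(-1.253104) = 0.105084

PD=0.1051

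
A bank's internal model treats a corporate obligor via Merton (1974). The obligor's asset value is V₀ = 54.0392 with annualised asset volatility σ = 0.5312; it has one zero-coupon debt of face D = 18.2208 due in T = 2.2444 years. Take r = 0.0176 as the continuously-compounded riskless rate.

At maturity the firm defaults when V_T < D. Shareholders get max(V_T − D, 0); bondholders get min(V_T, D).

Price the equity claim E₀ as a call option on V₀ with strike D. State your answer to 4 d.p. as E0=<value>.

d₁ = [ln(V₀/D) + (r + σ²/2)T] / (σ√T)
   = [ln(54.0392/18.2208) + (0.0176 + 0.5·0.5312²)·2.2444] / (0.5312·√2.2444)
   = [1.087146 + 0.356156] / 0.795808 = 1.813632
d₂ = d₁ − σ√T = 1.813632 − 0.795808 = 1.017824
N(d₁) = 0.965133,  N(d₂) = 0.845619,  e^(−rT) = 0.961269
E₀ = V₀·N(d₁) − D·e^(−rT)·N(d₂)
   = 54.0392·0.965133 − 18.2208·0.961269·0.845619 = 37.343914

E0=37.3439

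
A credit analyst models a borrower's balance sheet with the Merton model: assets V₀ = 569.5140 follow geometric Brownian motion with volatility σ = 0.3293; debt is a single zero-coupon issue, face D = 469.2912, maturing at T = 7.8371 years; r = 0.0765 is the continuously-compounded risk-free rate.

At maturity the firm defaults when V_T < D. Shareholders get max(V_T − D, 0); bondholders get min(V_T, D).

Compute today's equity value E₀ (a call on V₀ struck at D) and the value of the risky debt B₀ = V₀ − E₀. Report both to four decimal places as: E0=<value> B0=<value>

E0=347.6055 B0=221.9085

d₁ = [ln(V₀/D) + (r + σ²/2)T] / (σ√T)
   = [ln(569.5140/469.2912) + (0.0765 + 0.5·0.3293²)·7.8371] / (0.3293·√7.8371)
   = [0.193560 + 1.024460] / 0.921869 = 1.321250
d₂ = d₁ − σ√T = 1.321250 − 0.921869 = 0.399380
N(d₁) = 0.906791,  N(d₂) = 0.655193,  e^(−rT) = 0.549065
E₀ = V₀·N(d₁) − D·e^(−rT)·N(d₂)
   = 569.5140·0.906791 − 469.2912·0.549065·0.655193 = 347.605483
B₀ = V₀ − E₀ = 569.5140 − 347.605483 = 221.908517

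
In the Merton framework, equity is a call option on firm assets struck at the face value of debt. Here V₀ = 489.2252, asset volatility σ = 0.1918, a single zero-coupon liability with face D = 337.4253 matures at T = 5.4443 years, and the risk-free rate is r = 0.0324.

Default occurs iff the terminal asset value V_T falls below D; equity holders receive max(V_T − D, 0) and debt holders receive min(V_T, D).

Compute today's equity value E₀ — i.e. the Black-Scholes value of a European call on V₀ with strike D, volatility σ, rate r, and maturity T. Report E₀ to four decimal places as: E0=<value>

E0=215.1019

d₁ = [ln(V₀/D) + (r + σ²/2)T] / (σ√T)
   = [ln(489.2252/337.4253) + (0.0324 + 0.5·0.1918²)·5.4443] / (0.1918·√5.4443)
   = [0.371479 + 0.276536] / 0.447527 = 1.447988
d₂ = d₁ − σ√T = 1.447988 − 0.447527 = 1.000461
N(d₁) = 0.926190,  N(d₂) = 0.841456,  e^(−rT) = 0.838287
E₀ = V₀·N(d₁) − D·e^(−rT)·N(d₂)
   = 489.2252·0.926190 − 337.4253·0.838287·0.841456 = 215.101867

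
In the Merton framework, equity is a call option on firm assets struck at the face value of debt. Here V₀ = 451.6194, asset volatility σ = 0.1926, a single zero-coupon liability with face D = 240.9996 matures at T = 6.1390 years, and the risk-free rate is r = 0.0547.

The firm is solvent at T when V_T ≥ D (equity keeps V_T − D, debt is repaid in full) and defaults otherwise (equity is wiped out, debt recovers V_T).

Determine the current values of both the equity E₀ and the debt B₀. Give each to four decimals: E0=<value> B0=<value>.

d₁ = [ln(V₀/D) + (r + σ²/2)T] / (σ√T)
   = [ln(451.6194/240.9996) + (0.0547 + 0.5·0.1926²)·6.1390] / (0.1926·√6.1390)
   = [0.628045 + 0.449666] / 0.477205 = 2.258379
d₂ = d₁ − σ√T = 2.258379 − 0.477205 = 1.781174
N(d₁) = 0.988039,  N(d₂) = 0.962558,  e^(−rT) = 0.714764
E₀ = V₀·N(d₁) − D·e^(−rT)·N(d₂)
   = 451.6194·0.988039 − 240.9996·0.714764·0.962558 = 280.409488
B₀ = V₀ − E₀ = 451.6194 − 280.409488 = 171.209912

E0=280.4095 B0=171.2099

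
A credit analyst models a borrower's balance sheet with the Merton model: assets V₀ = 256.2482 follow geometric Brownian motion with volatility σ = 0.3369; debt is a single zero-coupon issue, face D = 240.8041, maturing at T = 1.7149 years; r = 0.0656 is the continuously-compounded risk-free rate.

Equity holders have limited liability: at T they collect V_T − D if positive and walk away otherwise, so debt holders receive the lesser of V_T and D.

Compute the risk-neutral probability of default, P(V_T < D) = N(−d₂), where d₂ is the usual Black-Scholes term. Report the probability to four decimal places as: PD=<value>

d₁ = [ln(V₀/D) + (r + σ²/2)T] / (σ√T)
   = [ln(256.2482/240.8041) + (0.0656 + 0.5·0.3369²)·1.7149] / (0.3369·√1.7149)
   = [0.062163 + 0.209819] / 0.441185 = 0.616481
d₂ = d₁ − σ√T = 0.616481 − 0.441185 = 0.175297
risk-neutral PD = N(−d₂) = N(-0.175297) = 0.430423

PD=0.4304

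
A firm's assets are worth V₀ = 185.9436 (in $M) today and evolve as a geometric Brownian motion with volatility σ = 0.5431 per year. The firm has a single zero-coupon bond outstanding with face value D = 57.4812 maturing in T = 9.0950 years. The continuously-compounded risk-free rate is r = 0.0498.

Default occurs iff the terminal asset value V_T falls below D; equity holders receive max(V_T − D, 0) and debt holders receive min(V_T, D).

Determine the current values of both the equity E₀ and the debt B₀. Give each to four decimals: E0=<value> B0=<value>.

d₁ = [ln(V₀/D) + (r + σ²/2)T] / (σ√T)
   = [ln(185.9436/57.4812) + (0.0498 + 0.5·0.5431²)·9.0950] / (0.5431·√9.0950)
   = [1.173985 + 1.794251] / 1.637877 = 1.812247
d₂ = d₁ − σ√T = 1.812247 − 1.637877 = 0.174370
N(d₁) = 0.965026,  N(d₂) = 0.569213,  e^(−rT) = 0.635762
E₀ = V₀·N(d₁) − D·e^(−rT)·N(d₂)
   = 185.9436·0.965026 − 57.4812·0.635762·0.569213 = 158.638884
B₀ = V₀ − E₀ = 185.9436 − 158.638884 = 27.304716

E0=158.6389 B0=27.3047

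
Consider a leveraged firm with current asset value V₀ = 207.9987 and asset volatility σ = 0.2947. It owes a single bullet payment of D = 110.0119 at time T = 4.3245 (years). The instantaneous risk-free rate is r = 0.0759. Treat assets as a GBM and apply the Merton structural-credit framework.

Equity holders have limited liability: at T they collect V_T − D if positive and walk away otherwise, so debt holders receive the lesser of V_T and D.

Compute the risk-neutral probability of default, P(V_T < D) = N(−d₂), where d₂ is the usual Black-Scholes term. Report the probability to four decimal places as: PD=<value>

d₁ = [ln(V₀/D) + (r + σ²/2)T] / (σ√T)
   = [ln(207.9987/110.0119) + (0.0759 + 0.5·0.2947²)·4.3245] / (0.2947·√4.3245)
   = [0.636943 + 0.516017] / 0.612841 = 1.881335
d₂ = d₁ − σ√T = 1.881335 − 0.612841 = 1.268494
risk-neutral PD = N(−d₂) = N(-1.268494) = 0.102311

PD=0.1023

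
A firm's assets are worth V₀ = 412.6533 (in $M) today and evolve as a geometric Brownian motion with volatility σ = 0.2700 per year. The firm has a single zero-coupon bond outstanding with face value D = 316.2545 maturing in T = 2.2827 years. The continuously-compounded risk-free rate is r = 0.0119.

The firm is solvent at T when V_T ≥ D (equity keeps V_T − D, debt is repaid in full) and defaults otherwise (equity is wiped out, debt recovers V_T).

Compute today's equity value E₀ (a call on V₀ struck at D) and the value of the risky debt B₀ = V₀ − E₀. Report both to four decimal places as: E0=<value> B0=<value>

E0=124.7552 B0=287.8981

d₁ = [ln(V₀/D) + (r + σ²/2)T] / (σ√T)
   = [ln(412.6533/316.2545) + (0.0119 + 0.5·0.2700²)·2.2827] / (0.2700·√2.2827)
   = [0.266061 + 0.110369] / 0.407932 = 0.922773
d₂ = d₁ − σ√T = 0.922773 − 0.407932 = 0.514841
N(d₁) = 0.821937,  N(d₂) = 0.696668,  e^(−rT) = 0.973201
E₀ = V₀·N(d₁) − D·e^(−rT)·N(d₂)
   = 412.6533·0.821937 − 316.2545·0.973201·0.696668 = 124.755151
B₀ = V₀ − E₀ = 412.6533 − 124.755151 = 287.898149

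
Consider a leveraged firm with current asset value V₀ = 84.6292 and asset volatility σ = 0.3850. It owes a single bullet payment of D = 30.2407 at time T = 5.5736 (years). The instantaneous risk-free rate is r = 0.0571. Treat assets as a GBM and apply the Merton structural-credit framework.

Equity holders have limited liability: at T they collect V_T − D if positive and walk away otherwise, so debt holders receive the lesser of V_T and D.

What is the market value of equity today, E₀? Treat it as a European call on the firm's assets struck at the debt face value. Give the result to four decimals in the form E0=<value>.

d₁ = [ln(V₀/D) + (r + σ²/2)T] / (σ√T)
   = [ln(84.6292/30.2407) + (0.0571 + 0.5·0.3850²)·5.5736] / (0.3850·√5.5736)
   = [1.029091 + 0.731326] / 0.908926 = 1.936809
d₂ = d₁ − σ√T = 1.936809 − 0.908926 = 1.027883
N(d₁) = 0.973616,  N(d₂) = 0.847998,  e^(−rT) = 0.727419
E₀ = V₀·N(d₁) − D·e^(−rT)·N(d₂)
   = 84.6292·0.973616 − 30.2407·0.727419·0.847998 = 63.742352

E0=63.7424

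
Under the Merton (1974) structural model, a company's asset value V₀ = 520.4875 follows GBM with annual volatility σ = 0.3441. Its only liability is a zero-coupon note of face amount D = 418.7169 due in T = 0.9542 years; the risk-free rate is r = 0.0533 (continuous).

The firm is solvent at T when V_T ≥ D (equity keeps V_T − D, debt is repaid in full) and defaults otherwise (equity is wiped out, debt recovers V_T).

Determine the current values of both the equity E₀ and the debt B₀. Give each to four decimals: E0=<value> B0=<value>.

d₁ = [ln(V₀/D) + (r + σ²/2)T] / (σ√T)
   = [ln(520.4875/418.7169) + (0.0533 + 0.5·0.3441²)·0.9542] / (0.3441·√0.9542)
   = [0.217571 + 0.107350] / 0.336128 = 0.966658
d₂ = d₁ − σ√T = 0.966658 − 0.336128 = 0.630530
N(d₁) = 0.833143,  N(d₂) = 0.735826,  e^(−rT) = 0.950413
E₀ = V₀·N(d₁) − D·e^(−rT)·N(d₂)
   = 520.4875·0.833143 − 418.7169·0.950413·0.735826 = 140.815366
B₀ = V₀ − E₀ = 520.4875 − 140.815366 = 379.672134

E0=140.8154 B0=379.6721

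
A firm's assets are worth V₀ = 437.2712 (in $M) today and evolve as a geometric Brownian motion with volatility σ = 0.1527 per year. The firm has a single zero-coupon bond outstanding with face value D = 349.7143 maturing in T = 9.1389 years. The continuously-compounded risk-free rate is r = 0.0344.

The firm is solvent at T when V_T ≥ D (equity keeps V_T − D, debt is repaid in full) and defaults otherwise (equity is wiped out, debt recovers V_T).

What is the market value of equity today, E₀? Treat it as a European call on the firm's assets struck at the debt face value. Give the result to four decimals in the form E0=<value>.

E0=191.0244

d₁ = [ln(V₀/D) + (r + σ²/2)T] / (σ√T)
   = [ln(437.2712/349.7143) + (0.0344 + 0.5·0.1527²)·9.1389] / (0.1527·√9.1389)
   = [0.223437 + 0.420925] / 0.461621 = 1.395868
d₂ = d₁ − σ√T = 1.395868 − 0.461621 = 0.934246
N(d₁) = 0.918623,  N(d₂) = 0.824912,  e^(−rT) = 0.730243
E₀ = V₀·N(d₁) − D·e^(−rT)·N(d₂)
   = 437.2712·0.918623 − 349.7143·0.730243·0.824912 = 191.024398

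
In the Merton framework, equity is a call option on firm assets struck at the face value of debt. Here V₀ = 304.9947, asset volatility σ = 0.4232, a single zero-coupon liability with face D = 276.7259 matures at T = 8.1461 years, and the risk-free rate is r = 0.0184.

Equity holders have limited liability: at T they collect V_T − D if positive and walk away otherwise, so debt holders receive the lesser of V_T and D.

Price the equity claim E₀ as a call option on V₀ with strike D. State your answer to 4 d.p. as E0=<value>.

E0=158.9923

d₁ = [ln(V₀/D) + (r + σ²/2)T] / (σ√T)
   = [ln(304.9947/276.7259) + (0.0184 + 0.5·0.4232²)·8.1461] / (0.4232·√8.1461)
   = [0.097267 + 0.879364] / 1.207871 = 0.808556
d₂ = d₁ − σ√T = 0.808556 − 1.207871 = -0.399315
N(d₁) = 0.790615,  N(d₂) = 0.344831,  e^(−rT) = 0.860804
E₀ = V₀·N(d₁) − D·e^(−rT)·N(d₂)
   = 304.9947·0.790615 − 276.7259·0.860804·0.344831 = 158.992302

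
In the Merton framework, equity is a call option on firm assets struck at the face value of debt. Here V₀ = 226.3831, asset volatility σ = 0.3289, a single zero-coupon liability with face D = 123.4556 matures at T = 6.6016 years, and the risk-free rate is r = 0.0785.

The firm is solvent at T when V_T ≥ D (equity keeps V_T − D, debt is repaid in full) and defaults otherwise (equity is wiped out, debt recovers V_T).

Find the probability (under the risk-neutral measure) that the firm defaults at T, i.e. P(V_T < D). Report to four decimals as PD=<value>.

d₁ = [ln(V₀/D) + (r + σ²/2)T] / (σ√T)
   = [ln(226.3831/123.4556) + (0.0785 + 0.5·0.3289²)·6.6016] / (0.3289·√6.6016)
   = [0.606347 + 0.875290] / 0.845062 = 1.753289
d₂ = d₁ − σ√T = 1.753289 − 0.845062 = 0.908227
risk-neutral PD = N(−d₂) = N(-0.908227) = 0.181879

PD=0.1819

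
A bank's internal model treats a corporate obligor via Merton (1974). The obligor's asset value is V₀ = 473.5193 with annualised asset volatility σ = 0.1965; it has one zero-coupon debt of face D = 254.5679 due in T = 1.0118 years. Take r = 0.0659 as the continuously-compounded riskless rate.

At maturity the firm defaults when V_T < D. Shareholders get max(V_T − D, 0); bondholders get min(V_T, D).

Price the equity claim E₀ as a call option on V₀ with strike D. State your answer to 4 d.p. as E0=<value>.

d₁ = [ln(V₀/D) + (r + σ²/2)T] / (σ√T)
   = [ln(473.5193/254.5679) + (0.0659 + 0.5·0.1965²)·1.0118] / (0.1965·√1.0118)
   = [0.620625 + 0.086212] / 0.197656 = 3.576096
d₂ = d₁ − σ√T = 3.576096 − 0.197656 = 3.378440
N(d₁) = 0.999826,  N(d₂) = 0.999636,  e^(−rT) = 0.935497
E₀ = V₀·N(d₁) − D·e^(−rT)·N(d₂)
   = 473.5193·0.999826 − 254.5679·0.935497·0.999636 = 235.376090

E0=235.3761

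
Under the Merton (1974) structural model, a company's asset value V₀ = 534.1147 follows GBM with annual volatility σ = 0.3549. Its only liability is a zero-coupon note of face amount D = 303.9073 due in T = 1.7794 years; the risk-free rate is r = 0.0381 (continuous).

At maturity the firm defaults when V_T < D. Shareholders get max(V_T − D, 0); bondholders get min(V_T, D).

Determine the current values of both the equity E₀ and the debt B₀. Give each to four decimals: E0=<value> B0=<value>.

E0=257.7775 B0=276.3372

d₁ = [ln(V₀/D) + (r + σ²/2)T] / (σ√T)
   = [ln(534.1147/303.9073) + (0.0381 + 0.5·0.3549²)·1.7794] / (0.3549·√1.7794)
   = [0.563888 + 0.179856] / 0.473416 = 1.571017
d₂ = d₁ − σ√T = 1.571017 − 0.473416 = 1.097601
N(d₁) = 0.941911,  N(d₂) = 0.863811,  e^(−rT) = 0.934452
E₀ = V₀·N(d₁) − D·e^(−rT)·N(d₂)
   = 534.1147·0.941911 − 303.9073·0.934452·0.863811 = 257.777544
B₀ = V₀ − E₀ = 534.1147 − 257.777544 = 276.337156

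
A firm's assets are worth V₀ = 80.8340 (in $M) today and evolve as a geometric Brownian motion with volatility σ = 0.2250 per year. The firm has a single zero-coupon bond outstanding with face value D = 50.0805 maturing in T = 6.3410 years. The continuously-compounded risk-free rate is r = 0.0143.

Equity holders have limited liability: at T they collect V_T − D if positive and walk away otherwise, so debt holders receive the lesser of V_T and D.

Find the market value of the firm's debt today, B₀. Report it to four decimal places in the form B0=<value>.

d₁ = [ln(V₀/D) + (r + σ²/2)T] / (σ√T)
   = [ln(80.8340/50.0805) + (0.0143 + 0.5·0.2250²)·6.3410] / (0.2250·√6.3410)
   = [0.478766 + 0.251183] / 0.566580 = 1.288342
d₂ = d₁ − σ√T = 1.288342 − 0.566580 = 0.721761
N(d₁) = 0.901186,  N(d₂) = 0.764779,  e^(−rT) = 0.913313
E₀ = V₀·N(d₁) − D·e^(−rT)·N(d₂)
   = 80.8340·0.901186 − 50.0805·0.913313·0.764779 = 37.866118
B₀ = V₀ − E₀ = 80.8340 − 37.866118 = 42.967882

B0=42.9679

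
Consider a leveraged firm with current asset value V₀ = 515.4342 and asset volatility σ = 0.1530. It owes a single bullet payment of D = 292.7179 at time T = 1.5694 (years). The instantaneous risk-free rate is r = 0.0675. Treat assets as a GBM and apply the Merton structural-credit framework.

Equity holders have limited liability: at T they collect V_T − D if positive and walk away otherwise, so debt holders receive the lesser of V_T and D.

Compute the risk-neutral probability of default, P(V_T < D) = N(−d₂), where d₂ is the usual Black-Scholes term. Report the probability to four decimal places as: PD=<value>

d₁ = [ln(V₀/D) + (r + σ²/2)T] / (σ√T)
   = [ln(515.4342/292.7179) + (0.0675 + 0.5·0.1530²)·1.5694] / (0.1530·√1.5694)
   = [0.565800 + 0.124304] / 0.191672 = 3.600445
d₂ = d₁ − σ√T = 3.600445 − 0.191672 = 3.408773
risk-neutral PD = N(−d₂) = N(-3.408773) = 0.000326

PD=0.0003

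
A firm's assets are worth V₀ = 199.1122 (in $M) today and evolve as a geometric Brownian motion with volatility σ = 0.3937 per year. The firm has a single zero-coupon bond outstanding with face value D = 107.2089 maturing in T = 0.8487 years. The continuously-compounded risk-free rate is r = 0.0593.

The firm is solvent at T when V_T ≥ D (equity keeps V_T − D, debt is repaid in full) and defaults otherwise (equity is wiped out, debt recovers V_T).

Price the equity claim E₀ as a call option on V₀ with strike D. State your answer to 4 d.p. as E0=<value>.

d₁ = [ln(V₀/D) + (r + σ²/2)T] / (σ√T)
   = [ln(199.1122/107.2089) + (0.0593 + 0.5·0.3937²)·0.8487] / (0.3937·√0.8487)
   = [0.619089 + 0.116102] / 0.362696 = 2.027019
d₂ = d₁ − σ√T = 2.027019 − 0.362696 = 1.664323
N(d₁) = 0.978670,  N(d₂) = 0.951976,  e^(−rT) = 0.950918
E₀ = V₀·N(d₁) − D·e^(−rT)·N(d₂)
   = 199.1122·0.978670 − 107.2089·0.950918·0.951976 = 97.814152

E0=97.8142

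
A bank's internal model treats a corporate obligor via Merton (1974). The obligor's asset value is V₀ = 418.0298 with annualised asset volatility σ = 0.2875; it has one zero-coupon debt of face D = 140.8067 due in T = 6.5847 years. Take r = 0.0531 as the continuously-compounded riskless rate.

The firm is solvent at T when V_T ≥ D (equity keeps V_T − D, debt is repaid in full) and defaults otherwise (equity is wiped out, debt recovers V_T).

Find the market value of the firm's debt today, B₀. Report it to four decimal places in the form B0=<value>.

B0=97.8738

d₁ = [ln(V₀/D) + (r + σ²/2)T] / (σ√T)
   = [ln(418.0298/140.8067) + (0.0531 + 0.5·0.2875²)·6.5847] / (0.2875·√6.5847)
   = [1.088165 + 0.621781] / 0.737744 = 2.317803
d₂ = d₁ − σ√T = 2.317803 − 0.737744 = 1.580058
N(d₁) = 0.989770,  N(d₂) = 0.942953,  e^(−rT) = 0.704936
E₀ = V₀·N(d₁) − D·e^(−rT)·N(d₂)
   = 418.0298·0.989770 − 140.8067·0.704936·0.942953 = 320.156012
B₀ = V₀ − E₀ = 418.0298 − 320.156012 = 97.873788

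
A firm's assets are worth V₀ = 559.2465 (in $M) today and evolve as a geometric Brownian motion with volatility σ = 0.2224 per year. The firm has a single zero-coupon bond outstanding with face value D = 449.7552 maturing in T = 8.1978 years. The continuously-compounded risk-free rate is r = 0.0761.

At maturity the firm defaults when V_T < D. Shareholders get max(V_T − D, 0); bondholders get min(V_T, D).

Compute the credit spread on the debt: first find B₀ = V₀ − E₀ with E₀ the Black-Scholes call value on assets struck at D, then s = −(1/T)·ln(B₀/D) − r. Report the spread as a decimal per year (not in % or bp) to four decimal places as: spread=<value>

spread=0.0051

d₁ = [ln(V₀/D) + (r + σ²/2)T] / (σ√T)
   = [ln(559.2465/449.7552) + (0.0761 + 0.5·0.2224²)·8.1978] / (0.2224·√8.1978)
   = [0.217887 + 0.826591] / 0.636771 = 1.640272
d₂ = d₁ − σ√T = 1.640272 − 0.636771 = 1.003501
N(d₁) = 0.949526,  N(d₂) = 0.842190,  e^(−rT) = 0.535876
E₀ = V₀·N(d₁) − D·e^(−rT)·N(d₂)
   = 559.2465·0.949526 − 449.7552·0.535876·0.842190 = 328.040100
B₀ = V₀ − E₀ = 559.2465 − 328.040100 = 231.206400
spread = −(1/T)·ln(B₀/D) − r = −(1/8.1978)·ln(231.206400/449.7552) − 0.0761 = 0.00506722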